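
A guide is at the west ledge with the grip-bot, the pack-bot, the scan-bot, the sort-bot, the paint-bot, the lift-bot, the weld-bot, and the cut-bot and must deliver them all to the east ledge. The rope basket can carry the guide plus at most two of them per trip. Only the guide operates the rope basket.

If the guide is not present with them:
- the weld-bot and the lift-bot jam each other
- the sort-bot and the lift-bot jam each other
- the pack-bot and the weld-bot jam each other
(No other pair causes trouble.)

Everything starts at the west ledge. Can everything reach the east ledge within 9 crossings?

Yes — this plan uses 7 crossings (≤ 9):
1. Guide goes to the east ledge with the lift-bot and the pack-bot.
2. Guide goes back to the west ledge alone.
3. Guide goes to the east ledge with the grip-bot and the scan-bot.
4. Guide goes back to the west ledge alone.
5. Guide goes to the east ledge with the cut-bot and the paint-bot.
6. Guide goes back to the west ledge alone.
7. Guide goes to the east ledge with the sort-bot and the weld-bot.

Yes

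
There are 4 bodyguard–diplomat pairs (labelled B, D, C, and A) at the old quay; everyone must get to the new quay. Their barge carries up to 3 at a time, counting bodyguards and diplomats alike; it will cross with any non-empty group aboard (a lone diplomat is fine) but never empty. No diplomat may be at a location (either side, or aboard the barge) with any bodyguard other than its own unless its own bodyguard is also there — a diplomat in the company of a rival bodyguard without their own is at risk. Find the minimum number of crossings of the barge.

9

Counting alone: each trip to the new quay takes at most 3 across and each return brings at least 1 back, so after t trips out (and t−1 returns) at most 3t − (t−1) of the 8 are across; that first reaches 8 at t = 4, so at least 7 crossings are needed.
The safety rule pushes this higher. Following every safe sequence of crossings, the most of the 8 that can be at the new quay as the barge arrives there on crossing 7 is 7 — never all 8.
So no plan with fewer than 9 crossings exists, and this one achieves 9:
1. bodyguard B and diplomat B cross → the new quay.
2. bodyguard B crosses ← the old quay.
3. bodyguard B, bodyguard D, and diplomat D cross → the new quay.
4. bodyguard B and diplomat B cross ← the old quay.
5. bodyguard A, bodyguard B, and bodyguard C cross → the new quay.
6. diplomat D crosses ← the old quay.
7. diplomat B and diplomat D cross → the new quay.
8. diplomat B crosses ← the old quay.
9. diplomat A, diplomat B, and diplomat C cross → the new quay.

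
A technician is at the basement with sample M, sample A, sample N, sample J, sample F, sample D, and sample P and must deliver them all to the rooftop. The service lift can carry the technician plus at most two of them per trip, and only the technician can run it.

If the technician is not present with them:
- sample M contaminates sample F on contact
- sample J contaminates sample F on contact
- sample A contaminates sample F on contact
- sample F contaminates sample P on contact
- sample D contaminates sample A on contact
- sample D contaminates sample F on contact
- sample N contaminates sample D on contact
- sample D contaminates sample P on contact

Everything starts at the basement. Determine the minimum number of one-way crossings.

11

Counting alone: the technician can take at most 2 across per trip to the rooftop, so moving all 7 needs at least 4 loaded trips out, with a return between consecutive ones — at least 7 crossings.
The safety rule pushes this higher. Following every safe sequence of crossings, the most of the 7 that can be at the rooftop as the service lift arrives there on crossings 7, 9 is 5, 6 respectively — never all 7.
So no plan with fewer than 11 crossings exists, and this one achieves 11:
1. Technician goes to the rooftop with sample D and sample F.  [the basement: sample A, sample J, sample M, sample N, sample P | the rooftop: sample D, sample F]
2. Technician goes back to the basement with sample F.  [the basement: sample A, sample F, sample J, sample M, sample N, sample P | the rooftop: sample D]
3. Technician goes to the rooftop with sample F and sample M.  [the basement: sample A, sample J, sample N, sample P | the rooftop: sample D, sample F, sample M]
4. Technician goes back to the basement with sample F.  [the basement: sample A, sample F, sample J, sample N, sample P | the rooftop: sample D, sample M]
5. Technician goes to the rooftop with sample F and sample J.  [the basement: sample A, sample N, sample P | the rooftop: sample D, sample F, sample J, sample M]
6. Technician goes back to the basement with sample F.  [the basement: sample A, sample F, sample N, sample P | the rooftop: sample D, sample J, sample M]
7. Technician goes to the rooftop with sample A and sample P.  [the basement: sample F, sample N | the rooftop: sample A, sample D, sample J, sample M, sample P]
8. Technician goes back to the basement with sample D.  [the basement: sample D, sample F, sample N | the rooftop: sample A, sample J, sample M, sample P]
9. Technician goes to the rooftop with sample F and sample N.  [the basement: sample D | the rooftop: sample A, sample F, sample J, sample M, sample N, sample P]
10. Technician goes back to the basement with sample F.  [the basement: sample D, sample F | the rooftop: sample A, sample J, sample M, sample N, sample P]
11. Technician goes to the rooftop with sample D and sample F.  [the basement: — | the rooftop: sample A, sample D, sample F, sample J, sample M, sample N, sample P]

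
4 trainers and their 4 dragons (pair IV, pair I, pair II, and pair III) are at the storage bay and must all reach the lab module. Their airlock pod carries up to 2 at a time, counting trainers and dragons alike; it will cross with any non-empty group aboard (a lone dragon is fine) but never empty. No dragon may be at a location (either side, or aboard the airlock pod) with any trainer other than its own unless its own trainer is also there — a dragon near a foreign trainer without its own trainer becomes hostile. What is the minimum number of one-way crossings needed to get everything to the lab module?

impossible

Following every safe sequence of crossings from the start, the most of the 8 that can be at the lab module as the airlock pod arrives there on crossings 1, 3, 5 is 2, 3, 4 respectively; the best ever achieved is 4 of 8.
From crossing 7 on, no configuration arises that was not already reachable earlier: only 44 distinct safe configurations (who is on which side, and where the airlock pod is) can ever be reached, none of them has everyone across, and every continuation just revisits them. So no valid plan exists.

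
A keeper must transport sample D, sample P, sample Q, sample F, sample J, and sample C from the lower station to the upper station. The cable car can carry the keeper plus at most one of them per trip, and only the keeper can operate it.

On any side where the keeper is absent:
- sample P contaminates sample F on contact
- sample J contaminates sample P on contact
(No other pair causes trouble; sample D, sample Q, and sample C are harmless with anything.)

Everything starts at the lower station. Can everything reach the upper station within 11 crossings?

No

Counting alone: the keeper can take at most 1 across per trip to the upper station, so moving all 6 needs at least 6 loaded trips out, with a return between consecutive ones — at least 11 crossings.
The safety rule pushes this higher. Following every safe sequence of crossings, the most of the 6 that can be at the upper station as the cable car arrives there on crossing 11 is 5 — never all 6.
So the move cannot be finished within 11 crossings. (The shortest complete plan takes 13:)
1. Keeper goes to the upper station with sample P.  [the lower station: sample C, sample D, sample F, sample J, sample Q | the upper station: sample P]
2. Keeper goes back to the lower station alone.  [the lower station: sample C, sample D, sample F, sample J, sample Q | the upper station: sample P]
3. Keeper goes to the upper station with sample D.  [the lower station: sample C, sample F, sample J, sample Q | the upper station: sample D, sample P]
4. Keeper goes back to the lower station alone.  [the lower station: sample C, sample F, sample J, sample Q | the upper station: sample D, sample P]
5. Keeper goes to the upper station with sample Q.  [the lower station: sample C, sample F, sample J | the upper station: sample D, sample P, sample Q]
6. Keeper goes back to the lower station alone.  [the lower station: sample C, sample F, sample J | the upper station: sample D, sample P, sample Q]
7. Keeper goes to the upper station with sample F.  [the lower station: sample C, sample J | the upper station: sample D, sample F, sample P, sample Q]
8. Keeper goes back to the lower station with sample P.  [the lower station: sample C, sample J, sample P | the upper station: sample D, sample F, sample Q]
9. Keeper goes to the upper station with sample J.  [the lower station: sample C, sample P | the upper station: sample D, sample F, sample J, sample Q]
10. Keeper goes back to the lower station alone.  [the lower station: sample C, sample P | the upper station: sample D, sample F, sample J, sample Q]
11. Keeper goes to the upper station with sample C.  [the lower station: sample P | the upper station: sample C, sample D, sample F, sample J, sample Q]
12. Keeper goes back to the lower station alone.  [the lower station: sample P | the upper station: sample C, sample D, sample F, sample J, sample Q]
13. Keeper goes to the upper station with sample P.  [the lower station: — | the upper station: sample C, sample D, sample F, sample J, sample P, sample Q]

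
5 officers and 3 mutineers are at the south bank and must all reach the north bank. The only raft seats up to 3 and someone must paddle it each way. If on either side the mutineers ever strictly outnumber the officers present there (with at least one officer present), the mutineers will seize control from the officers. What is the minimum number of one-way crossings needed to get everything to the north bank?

Counting alone: each trip to the north bank takes at most 3 across and each return brings at least 1 back, so after t trips out (and t−1 returns) at most 3t − (t−1) of the 8 are across; that first reaches 8 at t = 4, so at least 7 crossings are needed.
The plan below uses exactly 7 crossings, so it is optimal:
1. 2 mutineers → the north bank.  (the south bank: 5O 1M; the north bank: 0O 2M)
2. 1 mutineer ← the south bank.  (the south bank: 5O 2M; the north bank: 0O 1M)
3. 2 officers and 1 mutineer → the north bank.  (the south bank: 3O 1M; the north bank: 2O 2M)
4. 1 mutineer ← the south bank.  (the south bank: 3O 2M; the north bank: 2O 1M)
5. 1 officer and 2 mutineers → the north bank.  (the south bank: 2O 0M; the north bank: 3O 3M)
6. 1 mutineer ← the south bank.  (the south bank: 2O 1M; the north bank: 3O 2M)
7. 2 officers and 1 mutineer → the north bank.  (the south bank: 0O 0M; the north bank: 5O 3M)

7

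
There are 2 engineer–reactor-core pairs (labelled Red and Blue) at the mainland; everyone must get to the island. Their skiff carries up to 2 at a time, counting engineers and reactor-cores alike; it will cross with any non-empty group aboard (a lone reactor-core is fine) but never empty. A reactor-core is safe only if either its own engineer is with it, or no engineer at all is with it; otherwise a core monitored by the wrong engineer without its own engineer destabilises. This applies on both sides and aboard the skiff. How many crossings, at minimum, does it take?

Counting alone: each trip to the island takes at most 2 across and each return brings at least 1 back, so after t trips out (and t−1 returns) at most 2t − (t−1) of the 4 are across; that first reaches 4 at t = 3, so at least 5 crossings are needed.
The plan below uses exactly 5 crossings, so it is optimal:
1. engineer Red and reactor-core Red cross → the island.
2. engineer Red crosses ← the mainland.
3. engineer Blue and engineer Red cross → the island.
4. engineer Blue crosses ← the mainland.
5. engineer Blue and reactor-core Blue cross → the island.

5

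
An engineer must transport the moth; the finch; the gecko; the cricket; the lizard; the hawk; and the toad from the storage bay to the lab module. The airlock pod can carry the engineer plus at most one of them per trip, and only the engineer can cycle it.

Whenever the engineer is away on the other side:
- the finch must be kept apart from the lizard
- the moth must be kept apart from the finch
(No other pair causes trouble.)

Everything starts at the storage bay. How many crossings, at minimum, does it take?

Counting alone: the engineer can take at most 1 across per trip to the lab module, so moving all 7 needs at least 7 loaded trips out, with a return between consecutive ones — at least 13 crossings.
The safety rule pushes this higher. Following every safe sequence of crossings, the most of the 7 that can be at the lab module as the airlock pod arrives there on crossing 13 is 6 — never all 7.
So no plan with fewer than 15 crossings exists, and this one achieves 15:
1. Engineer goes to the lab module with the finch.
2. Engineer goes back to the storage bay alone.
3. Engineer goes to the lab module with the moth.
4. Engineer goes back to the storage bay with the finch.
5. Engineer goes to the lab module with the lizard.
6. Engineer goes back to the storage bay alone.
7. Engineer goes to the lab module with the gecko.
8. Engineer goes back to the storage bay alone.
9. Engineer goes to the lab module with the cricket.
10. Engineer goes back to the storage bay alone.
11. Engineer goes to the lab module with the hawk.
12. Engineer goes back to the storage bay alone.
13. Engineer goes to the lab module with the toad.
14. Engineer goes back to the storage bay alone.
15. Engineer goes to the lab module with the finch.

15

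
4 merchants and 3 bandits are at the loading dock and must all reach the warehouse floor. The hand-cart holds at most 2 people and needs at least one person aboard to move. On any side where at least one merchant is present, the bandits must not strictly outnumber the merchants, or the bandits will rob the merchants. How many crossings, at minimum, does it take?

11

Counting alone: each trip to the warehouse floor takes at most 2 across and each return brings at least 1 back, so after t trips out (and t−1 returns) at most 2t − (t−1) of the 7 are across; that first reaches 7 at t = 6, so at least 11 crossings are needed.
The plan below uses exactly 11 crossings, so it is optimal:
1. 2 bandits → the warehouse floor.  (the loading dock: 4M 1B; the warehouse floor: 0M 2B)
2. 1 bandit ← the loading dock.  (the loading dock: 4M 2B; the warehouse floor: 0M 1B)
3. 2 bandits → the warehouse floor.  (the loading dock: 4M 0B; the warehouse floor: 0M 3B)
4. 1 bandit ← the loading dock.  (the loading dock: 4M 1B; the warehouse floor: 0M 2B)
5. 2 merchants → the warehouse floor.  (the loading dock: 2M 1B; the warehouse floor: 2M 2B)
6. 1 bandit ← the loading dock.  (the loading dock: 2M 2B; the warehouse floor: 2M 1B)
7. 1 merchant and 1 bandit → the warehouse floor.  (the loading dock: 1M 1B; the warehouse floor: 3M 2B)
8. 1 merchant ← the loading dock.  (the loading dock: 2M 1B; the warehouse floor: 2M 2B)
9. 1 merchant and 1 bandit → the warehouse floor.  (the loading dock: 1M 0B; the warehouse floor: 3M 3B)
10. 1 bandit ← the loading dock.  (the loading dock: 1M 1B; the warehouse floor: 3M 2B)
11. 1 merchant and 1 bandit → the warehouse floor.  (the loading dock: 0M 0B; the warehouse floor: 4M 3B)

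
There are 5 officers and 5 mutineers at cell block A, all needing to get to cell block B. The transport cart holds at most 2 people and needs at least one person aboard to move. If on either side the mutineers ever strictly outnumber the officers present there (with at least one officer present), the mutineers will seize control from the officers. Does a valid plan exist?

Following every safe sequence of crossings from the start, the most of the 10 that can be at cell block B as the transport cart arrives there on crossings 1, 3, 5, 7 is 2, 3, 4, 5 respectively; the best ever achieved is 5 of 10.
From crossing 9 on, no configuration arises that was not already reachable earlier: only 13 distinct safe configurations (who is on which side, and where the transport cart is) can ever be reached, none of them has everyone across, and every continuation just revisits them. They are: 0 officers + 0 mutineers across (transport cart back at the start); 0 officers + 1 mutineer across (transport cart there); 0 officers + 1 mutineer across (transport cart back at the start); 0 officers + 2 mutineers across (transport cart there); 0 officers + 2 mutineers across (transport cart back at the start); 0 officers + 3 mutineers across (transport cart there); 0 officers + 3 mutineers across (transport cart back at the start); 0 officers + 4 mutineers across (transport cart there); 0 officers + 4 mutineers across (transport cart back at the start); 0 officers + 5 mutineers across (transport cart there); 1 officer + 1 mutineer across (transport cart there); 1 officer + 1 mutineer across (transport cart back at the start); 2 officers + 2 mutineers across (transport cart there). So no valid plan exists.

No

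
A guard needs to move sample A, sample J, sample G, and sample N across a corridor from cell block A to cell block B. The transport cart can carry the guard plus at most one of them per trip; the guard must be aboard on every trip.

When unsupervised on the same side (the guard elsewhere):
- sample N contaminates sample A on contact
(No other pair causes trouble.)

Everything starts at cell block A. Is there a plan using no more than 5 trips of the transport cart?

No

Counting alone: the guard can take at most 1 across per trip to cell block B, so moving all 4 needs at least 4 loaded trips out, with a return between consecutive ones — at least 7 crossings.
Since 5 < 7, 5 crossings cannot be enough. (The shortest complete plan in fact takes 7:)
1. Guard goes to cell block B with sample A.
2. Guard goes back to cell block A alone.
3. Guard goes to cell block B with sample J.
4. Guard goes back to cell block A alone.
5. Guard goes to cell block B with sample G.
6. Guard goes back to cell block A alone.
7. Guard goes to cell block B with sample N.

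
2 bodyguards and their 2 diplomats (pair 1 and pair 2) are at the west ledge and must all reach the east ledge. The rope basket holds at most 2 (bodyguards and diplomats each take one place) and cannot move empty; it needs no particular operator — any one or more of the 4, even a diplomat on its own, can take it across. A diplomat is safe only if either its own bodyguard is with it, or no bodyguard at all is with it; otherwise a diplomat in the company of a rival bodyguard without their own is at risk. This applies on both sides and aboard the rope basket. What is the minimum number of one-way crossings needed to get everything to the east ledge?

Counting alone: each trip to the east ledge takes at most 2 across and each return brings at least 1 back, so after t trips out (and t−1 returns) at most 2t − (t−1) of the 4 are across; that first reaches 4 at t = 3, so at least 5 crossings are needed.
The plan below uses exactly 5 crossings, so it is optimal:
1. bodyguard 1 and diplomat 1 cross → the east ledge.
2. bodyguard 1 crosses ← the west ledge.
3. bodyguard 1 and bodyguard 2 cross → the east ledge.
4. bodyguard 2 crosses ← the west ledge.
5. bodyguard 2 and diplomat 2 cross → the east ledge.

5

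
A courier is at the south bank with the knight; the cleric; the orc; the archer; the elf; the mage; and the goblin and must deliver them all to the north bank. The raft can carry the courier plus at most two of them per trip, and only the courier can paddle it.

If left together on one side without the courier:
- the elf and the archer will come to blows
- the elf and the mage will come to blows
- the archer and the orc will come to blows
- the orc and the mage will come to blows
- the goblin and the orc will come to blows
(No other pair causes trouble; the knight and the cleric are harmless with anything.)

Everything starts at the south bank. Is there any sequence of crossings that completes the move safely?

Yes

1. Courier goes to the north bank with the elf and the orc.
2. Courier goes back to the south bank alone.
3. Courier goes to the north bank with the knight.
4. Courier goes back to the south bank alone.
5. Courier goes to the north bank with the archer and the cleric.
6. Courier goes back to the south bank with the elf and the orc.
7. Courier goes to the north bank with the goblin and the mage.
8. Courier goes back to the south bank alone.
9. Courier goes to the north bank with the elf and the orc.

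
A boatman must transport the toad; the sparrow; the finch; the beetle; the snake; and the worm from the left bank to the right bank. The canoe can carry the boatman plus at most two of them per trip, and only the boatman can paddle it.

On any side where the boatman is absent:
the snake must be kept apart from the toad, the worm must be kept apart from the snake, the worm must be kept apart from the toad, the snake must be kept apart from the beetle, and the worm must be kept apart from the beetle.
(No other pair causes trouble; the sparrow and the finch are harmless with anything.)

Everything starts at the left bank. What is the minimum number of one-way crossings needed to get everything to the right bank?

9

Counting alone: the boatman can take at most 2 across per trip to the right bank, so moving all 6 needs at least 3 loaded trips out, with a return between consecutive ones — at least 5 crossings.
The safety rule pushes this higher. Following every safe sequence of crossings, the most of the 6 that can be at the right bank as the canoe arrives there on crossings 5, 7 is 4, 5 respectively — never all 6.
So no plan with fewer than 9 crossings exists, and this one achieves 9:
1. Boatman goes to the right bank with the snake and the worm.
2. Boatman goes back to the left bank with the snake.
3. Boatman goes to the right bank with the beetle and the toad.
4. Boatman goes back to the left bank with the worm.
5. Boatman goes to the right bank with the snake and the sparrow.
6. Boatman goes back to the left bank with the snake.
7. Boatman goes to the right bank with the finch and the snake.
8. Boatman goes back to the left bank with the snake.
9. Boatman goes to the right bank with the snake and the worm.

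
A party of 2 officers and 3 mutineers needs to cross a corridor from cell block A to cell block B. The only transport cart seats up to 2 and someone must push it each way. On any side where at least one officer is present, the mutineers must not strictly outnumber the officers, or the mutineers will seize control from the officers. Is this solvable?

No

The mutineers already outnumber the officers at cell block A before anyone moves, so the starting position itself is disallowed.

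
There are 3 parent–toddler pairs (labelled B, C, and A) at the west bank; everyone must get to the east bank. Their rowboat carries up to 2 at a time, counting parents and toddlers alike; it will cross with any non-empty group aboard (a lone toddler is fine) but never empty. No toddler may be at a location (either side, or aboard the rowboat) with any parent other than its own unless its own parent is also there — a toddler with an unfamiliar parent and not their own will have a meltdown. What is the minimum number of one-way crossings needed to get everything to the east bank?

11

Counting alone: each trip to the east bank takes at most 2 across and each return brings at least 1 back, so after t trips out (and t−1 returns) at most 2t − (t−1) of the 6 are across; that first reaches 6 at t = 5, so at least 9 crossings are needed.
The safety rule pushes this higher. Following every safe sequence of crossings, the most of the 6 that can be at the east bank as the rowboat arrives there on crossing 9 is 5 — never all 6.
So no plan with fewer than 11 crossings exists, and this one achieves 11:
1. parent B and toddler B cross → the east bank.
2. parent B crosses ← the west bank.
3. toddler A and toddler C cross → the east bank.
4. toddler B crosses ← the west bank.
5. parent A and parent C cross → the east bank.
6. parent C and toddler C cross ← the west bank.
7. parent B and parent C cross → the east bank.
8. toddler A crosses ← the west bank.
9. toddler B and toddler C cross → the east bank.
10. parent A crosses ← the west bank.
11. parent A and toddler A cross → the east bank.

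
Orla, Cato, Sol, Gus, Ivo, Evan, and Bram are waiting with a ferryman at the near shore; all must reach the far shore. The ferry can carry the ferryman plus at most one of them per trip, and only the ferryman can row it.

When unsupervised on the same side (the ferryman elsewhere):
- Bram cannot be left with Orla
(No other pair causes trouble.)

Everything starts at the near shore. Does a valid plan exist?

1. Ferryman goes to the far shore with Orla.
2. Ferryman goes back to the near shore alone.
3. Ferryman goes to the far shore with Cato.
4. Ferryman goes back to the near shore alone.
5. Ferryman goes to the far shore with Sol.
6. Ferryman goes back to the near shore alone.
7. Ferryman goes to the far shore with Gus.
8. Ferryman goes back to the near shore alone.
9. Ferryman goes to the far shore with Ivo.
10. Ferryman goes back to the near shore alone.
11. Ferryman goes to the far shore with Evan.
12. Ferryman goes back to the near shore alone.
13. Ferryman goes to the far shore with Bram.

Yes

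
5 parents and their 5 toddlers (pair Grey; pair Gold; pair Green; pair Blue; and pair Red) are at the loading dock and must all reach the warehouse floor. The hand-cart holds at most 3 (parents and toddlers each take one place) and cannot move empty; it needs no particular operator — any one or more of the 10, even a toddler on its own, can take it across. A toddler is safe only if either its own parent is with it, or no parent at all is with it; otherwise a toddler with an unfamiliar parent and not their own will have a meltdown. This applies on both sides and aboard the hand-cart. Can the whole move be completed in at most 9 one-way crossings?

Counting alone: each trip to the warehouse floor takes at most 3 across and each return brings at least 1 back, so after t trips out (and t−1 returns) at most 3t − (t−1) of the 10 are across; that first reaches 10 at t = 5, so at least 9 crossings are needed.
The safety rule pushes this higher. Following every safe sequence of crossings, the most of the 10 that can be at the warehouse floor as the hand-cart arrives there on crossing 9 is 9 — never all 10.
So the move cannot be finished within 9 crossings. (The shortest complete plan takes 11:)
1. parent Grey and toddler Grey cross → the warehouse floor.
2. parent Grey crosses ← the loading dock.
3. toddler Blue, toddler Gold, and toddler Green cross → the warehouse floor.
4. toddler Grey crosses ← the loading dock.
5. parent Blue, parent Gold, and parent Green cross → the warehouse floor.
6. parent Gold and toddler Gold cross ← the loading dock.
7. parent Gold, parent Grey, and parent Red cross → the warehouse floor.
8. toddler Green crosses ← the loading dock.
9. toddler Gold and toddler Grey cross → the warehouse floor.
10. toddler Grey crosses ← the loading dock.
11. toddler Green, toddler Grey, and toddler Red cross → the warehouse floor.

No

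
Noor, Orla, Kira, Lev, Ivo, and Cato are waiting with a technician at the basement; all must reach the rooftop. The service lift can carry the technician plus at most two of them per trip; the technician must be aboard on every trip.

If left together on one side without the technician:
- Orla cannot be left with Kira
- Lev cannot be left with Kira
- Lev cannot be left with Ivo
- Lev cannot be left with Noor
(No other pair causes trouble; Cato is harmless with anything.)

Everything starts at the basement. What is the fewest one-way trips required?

Counting alone: the technician can take at most 2 across per trip to the rooftop, so moving all 6 needs at least 3 loaded trips out, with a return between consecutive ones — at least 5 crossings.
The safety rule pushes this higher. Following every safe sequence of crossings, the most of the 6 that can be at the rooftop as the service lift arrives there on crossing 5 is 5 — never all 6.
So no plan with fewer than 7 crossings exists, and this one achieves 7:
1. Technician goes to the rooftop with Lev and Orla.  [the basement: Cato, Ivo, Kira, Noor | the rooftop: Lev, Orla]
2. Technician goes back to the basement alone.  [the basement: Cato, Ivo, Kira, Noor | the rooftop: Lev, Orla]
3. Technician goes to the rooftop with Cato.  [the basement: Ivo, Kira, Noor | the rooftop: Cato, Lev, Orla]
4. Technician goes back to the basement alone.  [the basement: Ivo, Kira, Noor | the rooftop: Cato, Lev, Orla]
5. Technician goes to the rooftop with Ivo and Noor.  [the basement: Kira | the rooftop: Cato, Ivo, Lev, Noor, Orla]
6. Technician goes back to the basement with Lev.  [the basement: Kira, Lev | the rooftop: Cato, Ivo, Noor, Orla]
7. Technician goes to the rooftop with Kira and Lev.  [the basement: — | the rooftop: Cato, Ivo, Kira, Lev, Noor, Orla]

7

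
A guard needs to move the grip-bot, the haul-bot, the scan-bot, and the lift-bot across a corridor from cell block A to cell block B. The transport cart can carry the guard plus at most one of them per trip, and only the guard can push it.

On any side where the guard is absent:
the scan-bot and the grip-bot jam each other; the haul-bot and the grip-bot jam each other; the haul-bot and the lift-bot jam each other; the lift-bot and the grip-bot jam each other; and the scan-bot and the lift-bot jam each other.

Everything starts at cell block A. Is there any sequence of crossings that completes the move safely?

Whatever the first load, the items left behind include a forbidden pair without the guard. No opening move is safe, so no plan exists.

No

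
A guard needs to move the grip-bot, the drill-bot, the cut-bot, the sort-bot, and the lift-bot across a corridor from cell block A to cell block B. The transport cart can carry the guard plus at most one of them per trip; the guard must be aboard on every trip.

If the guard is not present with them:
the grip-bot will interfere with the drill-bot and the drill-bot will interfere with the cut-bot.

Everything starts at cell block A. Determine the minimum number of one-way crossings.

Counting alone: the guard can take at most 1 across per trip to cell block B, so moving all 5 needs at least 5 loaded trips out, with a return between consecutive ones — at least 9 crossings.
The safety rule pushes this higher. Following every safe sequence of crossings, the most of the 5 that can be at cell block B as the transport cart arrives there on crossing 9 is 4 — never all 5.
So no plan with fewer than 11 crossings exists, and this one achieves 11:
1. Guard goes to cell block B with the drill-bot.
2. Guard goes back to cell block A alone.
3. Guard goes to cell block B with the grip-bot.
4. Guard goes back to cell block A with the drill-bot.
5. Guard goes to cell block B with the cut-bot.
6. Guard goes back to cell block A alone.
7. Guard goes to cell block B with the sort-bot.
8. Guard goes back to cell block A alone.
9. Guard goes to cell block B with the lift-bot.
10. Guard goes back to cell block A alone.
11. Guard goes to cell block B with the drill-bot.

11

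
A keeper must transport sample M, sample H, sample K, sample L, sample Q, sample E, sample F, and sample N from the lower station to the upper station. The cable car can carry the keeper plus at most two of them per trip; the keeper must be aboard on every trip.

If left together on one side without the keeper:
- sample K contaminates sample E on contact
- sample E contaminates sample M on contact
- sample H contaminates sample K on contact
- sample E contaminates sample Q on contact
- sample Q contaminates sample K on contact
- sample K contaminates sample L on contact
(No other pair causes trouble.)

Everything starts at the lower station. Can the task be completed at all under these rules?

1. Keeper goes to the upper station with sample E and sample K.  [the lower station: sample F, sample H, sample L, sample M, sample N, sample Q | the upper station: sample E, sample K]
2. Keeper goes back to the lower station with sample K.  [the lower station: sample F, sample H, sample K, sample L, sample M, sample N, sample Q | the upper station: sample E]
3. Keeper goes to the upper station with sample K and sample M.  [the lower station: sample F, sample H, sample L, sample N, sample Q | the upper station: sample E, sample K, sample M]
4. Keeper goes back to the lower station with sample E.  [the lower station: sample E, sample F, sample H, sample L, sample N, sample Q | the upper station: sample K, sample M]
5. Keeper goes to the upper station with sample H and sample Q.  [the lower station: sample E, sample F, sample L, sample N | the upper station: sample H, sample K, sample M, sample Q]
6. Keeper goes back to the lower station with sample K.  [the lower station: sample E, sample F, sample K, sample L, sample N | the upper station: sample H, sample M, sample Q]
7. Keeper goes to the upper station with sample K and sample L.  [the lower station: sample E, sample F, sample N | the upper station: sample H, sample K, sample L, sample M, sample Q]
8. Keeper goes back to the lower station with sample K.  [the lower station: sample E, sample F, sample K, sample N | the upper station: sample H, sample L, sample M, sample Q]
9. Keeper goes to the upper station with sample F and sample K.  [the lower station: sample E, sample N | the upper station: sample F, sample H, sample K, sample L, sample M, sample Q]
10. Keeper goes back to the lower station with sample K.  [the lower station: sample E, sample K, sample N | the upper station: sample F, sample H, sample L, sample M, sample Q]
11. Keeper goes to the upper station with sample K and sample N.  [the lower station: sample E | the upper station: sample F, sample H, sample K, sample L, sample M, sample N, sample Q]
12. Keeper goes back to the lower station with sample K.  [the lower station: sample E, sample K | the upper station: sample F, sample H, sample L, sample M, sample N, sample Q]
13. Keeper goes to the upper station with sample E and sample K.  [the lower station: — | the upper station: sample E, sample F, sample H, sample K, sample L, sample M, sample N, sample Q]

Yes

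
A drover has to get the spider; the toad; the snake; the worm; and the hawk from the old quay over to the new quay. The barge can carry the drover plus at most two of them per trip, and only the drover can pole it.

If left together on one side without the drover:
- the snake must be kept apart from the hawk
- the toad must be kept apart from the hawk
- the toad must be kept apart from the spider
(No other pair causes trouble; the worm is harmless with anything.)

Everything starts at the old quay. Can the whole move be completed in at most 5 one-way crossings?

Yes — this plan uses 5 crossings (≤ 5):
1. Drover goes to the new quay with the hawk and the spider.  [the old quay: the snake, the toad, the worm | the new quay: the hawk, the spider]
2. Drover goes back to the old quay alone.  [the old quay: the snake, the toad, the worm | the new quay: the hawk, the spider]
3. Drover goes to the new quay with the worm.  [the old quay: the snake, the toad | the new quay: the hawk, the spider, the worm]
4. Drover goes back to the old quay alone.  [the old quay: the snake, the toad | the new quay: the hawk, the spider, the worm]
5. Drover goes to the new quay with the snake and the toad.  [the old quay: — | the new quay: the hawk, the snake, the spider, the toad, the worm]

Yes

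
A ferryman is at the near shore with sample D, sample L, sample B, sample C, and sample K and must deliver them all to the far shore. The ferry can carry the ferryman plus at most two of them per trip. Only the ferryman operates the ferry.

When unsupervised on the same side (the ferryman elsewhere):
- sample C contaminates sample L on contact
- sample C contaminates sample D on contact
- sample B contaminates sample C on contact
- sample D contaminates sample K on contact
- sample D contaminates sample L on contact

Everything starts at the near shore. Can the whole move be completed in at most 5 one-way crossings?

No

Counting alone: the ferryman can take at most 2 across per trip to the far shore, so moving all 5 needs at least 3 loaded trips out, with a return between consecutive ones — at least 5 crossings.
The safety rule pushes this higher. Following every safe sequence of crossings, the most of the 5 that can be at the far shore as the ferry arrives there on crossing 5 is 4 — never all 5.
So the move cannot be finished within 5 crossings. (The shortest complete plan takes 7:)
1. Ferryman goes to the far shore with sample C and sample D.  [the near shore: sample B, sample K, sample L | the far shore: sample C, sample D]
2. Ferryman goes back to the near shore with sample D.  [the near shore: sample B, sample D, sample K, sample L | the far shore: sample C]
3. Ferryman goes to the far shore with sample B and sample D.  [the near shore: sample K, sample L | the far shore: sample B, sample C, sample D]
4. Ferryman goes back to the near shore with sample C.  [the near shore: sample C, sample K, sample L | the far shore: sample B, sample D]
5. Ferryman goes to the far shore with sample K and sample L.  [the near shore: sample C | the far shore: sample B, sample D, sample K, sample L]
6. Ferryman goes back to the near shore with sample D.  [the near shore: sample C, sample D | the far shore: sample B, sample K, sample L]
7. Ferryman goes to the far shore with sample C and sample D.  [the near shore: — | the far shore: sample B, sample C, sample D, sample K, sample L]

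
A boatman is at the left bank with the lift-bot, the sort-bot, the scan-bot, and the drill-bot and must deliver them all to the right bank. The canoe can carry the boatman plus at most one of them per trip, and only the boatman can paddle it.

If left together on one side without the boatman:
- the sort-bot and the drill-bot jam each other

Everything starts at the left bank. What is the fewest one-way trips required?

Counting alone: the boatman can take at most 1 across per trip to the right bank, so moving all 4 needs at least 4 loaded trips out, with a return between consecutive ones — at least 7 crossings.
The plan below uses exactly 7 crossings, so it is optimal:
1. Boatman goes to the right bank with the sort-bot.  [the left bank: the drill-bot, the lift-bot, the scan-bot | the right bank: the sort-bot]
2. Boatman goes back to the left bank alone.  [the left bank: the drill-bot, the lift-bot, the scan-bot | the right bank: the sort-bot]
3. Boatman goes to the right bank with the lift-bot.  [the left bank: the drill-bot, the scan-bot | the right bank: the lift-bot, the sort-bot]
4. Boatman goes back to the left bank alone.  [the left bank: the drill-bot, the scan-bot | the right bank: the lift-bot, the sort-bot]
5. Boatman goes to the right bank with the scan-bot.  [the left bank: the drill-bot | the right bank: the lift-bot, the scan-bot, the sort-bot]
6. Boatman goes back to the left bank alone.  [the left bank: the drill-bot | the right bank: the lift-bot, the scan-bot, the sort-bot]
7. Boatman goes to the right bank with the drill-bot.  [the left bank: — | the right bank: the drill-bot, the lift-bot, the scan-bot, the sort-bot]

7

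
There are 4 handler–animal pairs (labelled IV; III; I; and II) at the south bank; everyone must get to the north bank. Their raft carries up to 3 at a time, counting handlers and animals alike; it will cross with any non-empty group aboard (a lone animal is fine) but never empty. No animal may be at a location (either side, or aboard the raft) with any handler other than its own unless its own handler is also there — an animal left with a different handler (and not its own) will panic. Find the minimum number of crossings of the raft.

Counting alone: each trip to the north bank takes at most 3 across and each return brings at least 1 back, so after t trips out (and t−1 returns) at most 3t − (t−1) of the 8 are across; that first reaches 8 at t = 4, so at least 7 crossings are needed.
The safety rule pushes this higher. Following every safe sequence of crossings, the most of the 8 that can be at the north bank as the raft arrives there on crossing 7 is 7 — never all 8.
So no plan with fewer than 9 crossings exists, and this one achieves 9:
1. animal IV and handler IV cross → the north bank.
2. handler IV crosses ← the south bank.
3. animal III, handler III, and handler IV cross → the north bank.
4. animal IV and handler IV cross ← the south bank.
5. handler I, handler II, and handler IV cross → the north bank.
6. animal III crosses ← the south bank.
7. animal III and animal IV cross → the north bank.
8. animal IV crosses ← the south bank.
9. animal I, animal II, and animal IV cross → the north bank.

9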